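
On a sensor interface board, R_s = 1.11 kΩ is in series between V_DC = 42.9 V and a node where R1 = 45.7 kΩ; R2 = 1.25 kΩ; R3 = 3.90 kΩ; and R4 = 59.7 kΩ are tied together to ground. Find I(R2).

I ≈ 15.5 mA

Equivalent of the parallel group: R_p = 0.9132 kΩ.
V_A = 42.9 × 0.9132/2.023 = 19.36 V.
I(R2) = V_A / R2 = 19.36/1.25 = 15.49 mA.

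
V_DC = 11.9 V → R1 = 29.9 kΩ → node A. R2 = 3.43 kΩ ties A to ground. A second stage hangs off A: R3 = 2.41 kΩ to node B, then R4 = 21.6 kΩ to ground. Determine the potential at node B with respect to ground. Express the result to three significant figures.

Node A sees R2 in parallel with the series input of stage 2, R3 + R4 = 24.01 kΩ.
R2 ‖ (R3+R4) = 3.001 kΩ.
First divider: V_A = V_DC · 3.001/(29.9 + 3.001) = 1.086 V.
Stage 2 is unloaded, so V_B = V_A · R4/(R3+R4) = 1.086 × 21.6/24.01 = 0.9766 V.

V_B ≈ 0.977 V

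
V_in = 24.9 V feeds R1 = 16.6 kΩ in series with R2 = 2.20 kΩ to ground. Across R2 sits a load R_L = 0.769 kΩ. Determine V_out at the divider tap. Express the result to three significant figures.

V_out ≈ 0.826 V

The load sits in parallel with R2, giving an effective lower resistance R2' = R2·R_L/(R2+R_L) = 0.5698 kΩ.
Then V_out = V_in · R2'/(R1 + R2') = 24.9 × 0.5698/17.17 = 0.8264 V.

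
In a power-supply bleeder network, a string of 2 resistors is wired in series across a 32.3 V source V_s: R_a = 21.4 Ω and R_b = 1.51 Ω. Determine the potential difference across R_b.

V ≈ 2.13 V

ΣR = 21.4 + 1.51 = 22.91 Ω.
V = V_s · R/ΣR = 32.3 × 0.06591 = 2.129 V.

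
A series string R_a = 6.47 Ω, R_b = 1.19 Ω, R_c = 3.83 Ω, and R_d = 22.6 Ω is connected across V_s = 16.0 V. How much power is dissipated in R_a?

The common current is I = 16.0/34.09 = 0.4693 A.
V(R_a) = I·R = 3.037 V; P = V·I = 3.037 × 0.4693 = 1.425 W.

P ≈ 1.43 W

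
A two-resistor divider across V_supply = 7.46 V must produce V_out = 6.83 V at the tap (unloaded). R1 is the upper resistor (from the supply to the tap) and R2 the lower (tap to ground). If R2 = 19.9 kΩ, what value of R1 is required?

R1 ≈ 1.84 kΩ

Required fraction k = V_out/V_supply = 0.9155.
So R1 = R2 · (V_supply/V_out − 1) = 19.9 × (7.46/6.83 − 1) = 19.9 × 0.09224 = 1.836 kΩ.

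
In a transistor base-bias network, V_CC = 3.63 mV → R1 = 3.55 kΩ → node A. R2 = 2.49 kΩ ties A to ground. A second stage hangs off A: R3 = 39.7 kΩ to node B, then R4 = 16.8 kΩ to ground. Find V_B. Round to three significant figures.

Looking into the second stage from A: R3 + R4 = 56.50 kΩ appears in parallel with R2.
Effective lower resistance at A: R2 ‖ 56.50 = 2.385 kΩ.
First divider: V_A = V_CC · 2.385/(3.55 + 2.385) = 1.459 mV.
Then the unloaded second divider: V_B = V_A × R4/(R3+R4) = 1.459 × 0.2973 = 0.4337 mV.

V_B ≈ 0.434 mV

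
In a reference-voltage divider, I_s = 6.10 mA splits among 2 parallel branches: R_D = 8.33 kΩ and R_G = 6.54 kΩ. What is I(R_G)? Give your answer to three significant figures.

I ≈ 3.42 mA

For two parallel branches, I_k = I_s · (other R)/(sum of R).
So I = 6.10 × 8.33/14.87 = 3.417 mA.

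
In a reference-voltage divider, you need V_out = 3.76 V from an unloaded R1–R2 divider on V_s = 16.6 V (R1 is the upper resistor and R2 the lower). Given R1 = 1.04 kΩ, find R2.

R2 ≈ 0.305 kΩ

V_out/V_s = R2/(R1+R2) = 0.2265.
So R2 = R1 · V_out/(V_s − V_out) = 1.04 × 3.76/(16.6 − 3.76) = 1.04 × 0.2928 = 0.3045 kΩ.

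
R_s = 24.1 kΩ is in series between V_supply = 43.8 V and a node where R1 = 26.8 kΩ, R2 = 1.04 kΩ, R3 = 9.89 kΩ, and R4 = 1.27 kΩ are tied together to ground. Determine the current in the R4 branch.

Parallel bank: R_p = 1/(1/26.8 + 1/1.04 + 1/9.89 + 1/1.27) = 0.5298 kΩ.
V_A by voltage divider: V_A = 43.8 × 0.5298/(24.1 + 0.5298) = 0.9422 V.
Branch current I = V_A/R4 = 0.9422/1.27 = 0.7419 mA.
(Equivalently: I_total = 1.778 mA, then current-divider fraction G_k/ΣG = 0.4172.)

I ≈ 0.742 mA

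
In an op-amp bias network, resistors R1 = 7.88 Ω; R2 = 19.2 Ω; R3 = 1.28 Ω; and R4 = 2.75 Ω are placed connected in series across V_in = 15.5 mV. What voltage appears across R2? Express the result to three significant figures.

V ≈ 9.57 mV

Series total: ΣR = 7.88 + 19.2 + 1.28 + 2.75 = 31.11 Ω.
V = V_in · R/ΣR = 15.5 × 0.6172 = 9.566 mV.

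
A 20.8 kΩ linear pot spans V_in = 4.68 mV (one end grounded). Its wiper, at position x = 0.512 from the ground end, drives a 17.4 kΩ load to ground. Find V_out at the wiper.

V_out ≈ 1.85 mV

Lower segment x·R_p = 10.65 kΩ; upper segment (1−x)·R_p = 10.15 kΩ.
(x·R_p) ‖ R_L = 6.606 kΩ.
V_out = 4.68 × 6.606/(10.15 + 6.606) = 1.845 mV.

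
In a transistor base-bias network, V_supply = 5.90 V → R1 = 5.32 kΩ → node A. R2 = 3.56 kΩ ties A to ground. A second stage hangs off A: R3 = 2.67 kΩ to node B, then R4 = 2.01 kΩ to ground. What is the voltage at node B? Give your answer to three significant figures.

Looking into the second stage from A: R3 + R4 = 4.680 kΩ appears in parallel with R2.
Effective lower resistance at A: R2 ‖ 4.680 = 2.022 kΩ.
First divider: V_A = V_supply · 2.022/(5.32 + 2.022) = 1.625 V.
V_B = V_A × 0.4295 = 0.6978 V.

V_B ≈ 0.698 V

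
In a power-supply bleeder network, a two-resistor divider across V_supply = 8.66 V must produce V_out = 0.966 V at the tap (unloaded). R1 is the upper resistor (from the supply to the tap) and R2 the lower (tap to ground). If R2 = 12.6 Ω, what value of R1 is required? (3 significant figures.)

R1 ≈ 100 Ω

The divider ratio is R2/(R1+R2) = 0.966/8.66 = 0.1115.
R1 = R2·(1/k − 1) = 12.6 × 7.965 = 100.4 Ω.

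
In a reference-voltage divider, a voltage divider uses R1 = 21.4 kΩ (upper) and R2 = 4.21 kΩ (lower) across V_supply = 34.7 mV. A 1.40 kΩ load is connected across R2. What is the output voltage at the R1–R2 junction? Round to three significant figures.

V_out ≈ 1.62 mV

R2 ‖ R_L = (4.21 × 1.40)/(4.21 + 1.40) = 1.051 kΩ.
Then V_out = V_supply · R2'/(R1 + R2') = 34.7 × 1.051/22.45 = 1.624 mV.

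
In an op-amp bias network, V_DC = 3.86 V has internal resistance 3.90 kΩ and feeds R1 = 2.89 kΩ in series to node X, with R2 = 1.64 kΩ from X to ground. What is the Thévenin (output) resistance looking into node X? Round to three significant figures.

R1' = 3.90 + 2.89 = 6.790 kΩ (source resistance + R1).
Zeroing V_DC shorts the top of R1' to ground, so R_th = R1' ‖ R2 = 1.321 kΩ.

R_th ≈ 1.32 kΩ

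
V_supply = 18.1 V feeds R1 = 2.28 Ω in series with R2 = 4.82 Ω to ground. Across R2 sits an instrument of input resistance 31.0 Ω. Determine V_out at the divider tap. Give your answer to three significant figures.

V_out ≈ 11.7 V

First combine the lower leg with the load: R2 ‖ R_L = 4.171 Ω.
Voltage divider with the loaded lower leg: V_out = 18.1 × 4.171/(2.28 + 4.171) = 18.1 × 0.6466 = 11.70 V.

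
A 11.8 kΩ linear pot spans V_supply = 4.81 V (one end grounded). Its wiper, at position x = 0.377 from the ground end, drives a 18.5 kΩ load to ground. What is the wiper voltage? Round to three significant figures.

The pot divides into 7.351 kΩ above the wiper and 4.449 kΩ below.
R_L loads the lower segment: effective lower R = 3.586 kΩ.
Then V_out = V_supply · 3.586/(7.351 + 3.586) = 1.577 V.

V_out ≈ 1.58 V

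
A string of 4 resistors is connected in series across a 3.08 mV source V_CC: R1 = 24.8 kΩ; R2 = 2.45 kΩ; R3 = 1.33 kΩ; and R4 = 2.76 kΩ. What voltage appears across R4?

ΣR = 24.8 + 2.45 + 1.33 + 2.76 = 31.34 kΩ.
V = V_CC · R/ΣR = 3.08 × 0.08807 = 0.2712 mV.

V ≈ 0.271 mV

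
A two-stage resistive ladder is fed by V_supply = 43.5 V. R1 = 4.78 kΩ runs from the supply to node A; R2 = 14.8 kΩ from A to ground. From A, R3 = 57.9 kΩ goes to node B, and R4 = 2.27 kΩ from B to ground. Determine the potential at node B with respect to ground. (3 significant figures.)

V_B ≈ 1.17 V

The second stage (R3 + R4 = 60.17 kΩ) loads node A in parallel with R2.
Effective lower resistance at A: R2 ‖ 60.17 = 11.88 kΩ.
First divider: V_A = V_supply · 11.88/(4.78 + 11.88) = 31.02 V.
V_B = V_A × 0.03773 = 1.170 V.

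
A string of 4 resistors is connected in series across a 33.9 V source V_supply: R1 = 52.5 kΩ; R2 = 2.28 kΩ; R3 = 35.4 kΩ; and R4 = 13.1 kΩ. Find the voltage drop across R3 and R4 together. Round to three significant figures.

Total series resistance ΣR = 52.5 + 2.28 + 35.4 + 13.1 = 103.3 kΩ.
R_{R3..R4} = 35.4 + 13.1 = 48.50 kΩ.
By the voltage-divider rule, V = 33.9 × 48.50/103.3 = 15.92 V.

V ≈ 15.9 V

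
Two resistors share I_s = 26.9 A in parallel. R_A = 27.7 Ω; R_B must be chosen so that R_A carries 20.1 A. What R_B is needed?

R_B ≈ 81.9 Ω

The fraction through R_A equals R_B/(R_A+R_B).
20.1/26.9 = R_B/(R_A + R_B) → R_B = R_A · (0.7472)/(1 − 0.7472) = 27.7 × 2.956 = 81.88 Ω.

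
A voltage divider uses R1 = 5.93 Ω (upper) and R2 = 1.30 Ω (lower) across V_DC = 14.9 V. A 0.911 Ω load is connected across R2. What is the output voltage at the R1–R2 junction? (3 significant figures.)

V_out ≈ 1.23 V

First combine the lower leg with the load: R2 ‖ R_L = 0.5356 Ω.
Now apply the divider: V_out = 14.9 × 0.08284 = 1.234 V.
(Unloaded it would be 2.68 V; the load pulls it down.)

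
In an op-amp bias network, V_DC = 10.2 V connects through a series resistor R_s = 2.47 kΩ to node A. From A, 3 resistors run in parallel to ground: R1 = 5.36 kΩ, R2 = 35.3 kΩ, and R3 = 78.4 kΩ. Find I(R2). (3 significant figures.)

Equivalent of the parallel group: R_p = 4.393 kΩ.
V_A = 10.2 × 4.393/6.863 = 6.529 V.
Branch current I = V_A/R2 = 6.529/35.3 = 0.1850 mA.

I ≈ 0.185 mA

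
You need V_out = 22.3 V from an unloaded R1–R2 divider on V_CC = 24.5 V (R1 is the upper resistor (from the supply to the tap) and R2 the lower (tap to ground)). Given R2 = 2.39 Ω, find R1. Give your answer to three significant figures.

R1 ≈ 0.236 Ω

Required fraction k = V_out/V_CC = 0.9102.
R1 = R2·(1/k − 1) = 2.39 × 0.09865 = 0.2358 Ω.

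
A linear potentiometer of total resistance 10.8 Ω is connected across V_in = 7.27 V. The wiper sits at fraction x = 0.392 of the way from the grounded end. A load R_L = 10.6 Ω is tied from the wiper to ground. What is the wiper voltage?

V_out ≈ 2.29 V

Lower segment x·R_p = 4.234 Ω; upper segment (1−x)·R_p = 6.566 Ω.
(x·R_p) ‖ R_L = 3.025 Ω.
V_out = 7.27 × 3.025/(6.566 + 3.025) = 2.293 V.
(Unloaded: V_out = x·V_in = 2.85 V.)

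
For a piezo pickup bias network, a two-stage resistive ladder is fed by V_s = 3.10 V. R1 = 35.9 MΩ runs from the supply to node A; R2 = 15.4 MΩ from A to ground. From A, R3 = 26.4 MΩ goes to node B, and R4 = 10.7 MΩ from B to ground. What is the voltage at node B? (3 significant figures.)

The second stage (R3 + R4 = 37.10 MΩ) loads node A in parallel with R2.
R2 ‖ (R3+R4) = 10.88 MΩ.
V_A = 3.10 × 10.88/(35.9 + 10.88) = 0.7211 V.
Then the unloaded second divider: V_B = V_A × R4/(R3+R4) = 0.7211 × 0.2884 = 0.2080 V.

V_B ≈ 0.208 V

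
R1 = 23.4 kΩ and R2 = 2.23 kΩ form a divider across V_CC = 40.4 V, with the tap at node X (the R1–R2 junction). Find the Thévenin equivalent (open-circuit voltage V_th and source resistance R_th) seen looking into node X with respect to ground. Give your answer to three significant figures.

V_th ≈ 3.52 V, R_th ≈ 2.04 kΩ

With X open, the divider is unloaded: V_th = 40.4 × 2.23/25.63 = 3.515 V.
With V_CC suppressed (replaced by a short), R_th = R1 ‖ R2 = (23.40 × 2.23)/(23.40 + 2.23) = 2.036 kΩ.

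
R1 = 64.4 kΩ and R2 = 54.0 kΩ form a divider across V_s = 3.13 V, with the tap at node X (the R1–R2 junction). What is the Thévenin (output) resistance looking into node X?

R_th ≈ 29.4 kΩ

Looking into X with the source shorted: R_th = R1·R2/(R1+R2) = 64.40 × 54.0/118.4 = 29.37 kΩ.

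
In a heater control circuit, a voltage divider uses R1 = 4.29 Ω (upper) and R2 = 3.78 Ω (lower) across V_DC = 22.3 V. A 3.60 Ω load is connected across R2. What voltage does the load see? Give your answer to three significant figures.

The load sits in parallel with R2, giving an effective lower resistance R2' = R2·R_L/(R2+R_L) = 1.844 Ω.
Now apply the divider: V_out = 22.3 × 0.3006 = 6.704 V.

V_out ≈ 6.70 V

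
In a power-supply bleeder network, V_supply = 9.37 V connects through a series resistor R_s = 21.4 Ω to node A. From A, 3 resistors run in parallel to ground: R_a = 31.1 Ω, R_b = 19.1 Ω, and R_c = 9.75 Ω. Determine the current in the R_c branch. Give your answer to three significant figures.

Equivalent of the parallel group: R_p = 5.345 Ω.
V_A by voltage divider: V_A = 9.37 × 5.345/(21.4 + 5.345) = 1.873 V.
I(R_c) = V_A / R_c = 1.873/9.75 = 0.1921 A.

I ≈ 0.192 A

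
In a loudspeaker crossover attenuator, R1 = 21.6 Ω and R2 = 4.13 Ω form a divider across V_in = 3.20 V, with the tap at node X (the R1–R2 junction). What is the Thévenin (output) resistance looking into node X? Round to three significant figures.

R_th ≈ 3.47 Ω

With V_in suppressed (replaced by a short), R_th = R1 ‖ R2 = (21.60 × 4.13)/(21.60 + 4.13) = 3.467 Ω.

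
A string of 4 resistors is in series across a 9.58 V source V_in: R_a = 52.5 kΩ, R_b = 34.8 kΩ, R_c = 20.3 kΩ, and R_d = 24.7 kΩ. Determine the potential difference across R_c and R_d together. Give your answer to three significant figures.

Total series resistance ΣR = 52.5 + 34.8 + 20.3 + 24.7 = 132.3 kΩ.
R_{R_c..R_d} = 20.3 + 24.7 = 45.00 kΩ.
By the voltage-divider rule, V = 9.58 × 45.00/132.3 = 3.259 V.

V ≈ 3.26 V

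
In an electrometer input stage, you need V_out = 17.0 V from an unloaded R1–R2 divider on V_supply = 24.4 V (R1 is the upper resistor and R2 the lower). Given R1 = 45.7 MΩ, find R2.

V_out/V_supply = R2/(R1+R2) = 0.6967.
Rearranging, R2 = R1·k/(1−k) = 45.7 × 2.297 = 105.0 MΩ.

R2 ≈ 105 MΩ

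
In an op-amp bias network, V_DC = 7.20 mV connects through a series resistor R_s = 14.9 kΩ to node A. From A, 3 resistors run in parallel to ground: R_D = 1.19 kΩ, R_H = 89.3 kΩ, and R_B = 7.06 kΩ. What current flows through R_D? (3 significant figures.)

I ≈ 0.383 µA

Parallel bank: R_p = 1/(1/1.19 + 1/89.3 + 1/7.06) = 1.007 kΩ.
Node voltage V_A = V_DC · R_p/(R_s + R_p) = 7.20 × 0.06330 = 0.4557 mV.
I(R_D) = V_A / R_D = 0.4557/1.19 = 0.3830 µA.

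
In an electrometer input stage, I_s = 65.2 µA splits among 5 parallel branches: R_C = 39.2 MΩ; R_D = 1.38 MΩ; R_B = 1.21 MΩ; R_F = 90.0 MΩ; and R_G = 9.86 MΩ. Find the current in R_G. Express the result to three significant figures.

I ≈ 3.91 µA

Total conductance ΣG = 1/39.2 + 1/1.38 + 1/1.21 + 1/90.0 + 1/9.86 = 1.689 (units of 1/MΩ).
R_G takes the fraction G_k/ΣG = 0.1014/1.689 = 0.06004, so I = 65.2 × 0.06004 = 3.915 µA.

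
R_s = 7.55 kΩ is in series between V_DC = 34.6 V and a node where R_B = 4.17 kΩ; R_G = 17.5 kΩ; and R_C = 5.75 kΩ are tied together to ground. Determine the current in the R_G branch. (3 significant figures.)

I ≈ 0.434 mA

Equivalent of the parallel group: R_p = 2.124 kΩ.
Node voltage V_A = V_DC · R_p/(R_s + R_p) = 34.6 × 0.2195 = 7.596 V.
Branch current I = V_A/R_G = 7.596/17.5 = 0.4341 mA.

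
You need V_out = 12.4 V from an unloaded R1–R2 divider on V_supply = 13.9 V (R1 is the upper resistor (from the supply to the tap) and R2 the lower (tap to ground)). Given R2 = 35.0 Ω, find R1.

R1 ≈ 4.23 Ω

Required fraction k = V_out/V_supply = 0.8921.
R1 = R2·(1/k − 1) = 35.0 × 0.1210 = 4.234 Ω.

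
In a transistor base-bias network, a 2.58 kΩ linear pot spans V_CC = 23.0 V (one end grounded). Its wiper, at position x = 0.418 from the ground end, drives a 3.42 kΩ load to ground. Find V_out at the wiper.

Lower segment x·R_p = 1.078 kΩ; upper segment (1−x)·R_p = 1.502 kΩ.
(x·R_p) ‖ R_L = 0.8199 kΩ.
Then V_out = V_CC · 0.8199/(1.502 + 0.8199) = 8.123 V.

V_out ≈ 8.12 V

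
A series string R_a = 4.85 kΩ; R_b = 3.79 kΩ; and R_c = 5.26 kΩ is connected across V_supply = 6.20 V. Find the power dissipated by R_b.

ΣR = 13.90 kΩ → I = 6.20/13.90 = 0.4460 mA.
V(R_b) = I·R = 1.691 V; P = V·I = 1.691 × 0.4460 = 0.7540 mW.

P ≈ 0.754 mW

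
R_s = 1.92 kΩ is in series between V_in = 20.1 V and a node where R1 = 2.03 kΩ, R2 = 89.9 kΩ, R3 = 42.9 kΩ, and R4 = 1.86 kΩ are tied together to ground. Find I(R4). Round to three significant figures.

Combine the parallel branches: R_p = (1/2.03 + 1/89.9 + 1/42.9 + 1/1.86)⁻¹ = 0.9393 kΩ.
Node voltage V_A = V_in · R_p/(R_s + R_p) = 20.1 × 0.3285 = 6.603 V.
I(R4) = V_A / R4 = 6.603/1.86 = 3.550 mA.

I ≈ 3.55 mA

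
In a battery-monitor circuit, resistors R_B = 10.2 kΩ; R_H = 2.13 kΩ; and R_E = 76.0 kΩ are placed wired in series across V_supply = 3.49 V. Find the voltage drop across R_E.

Series total: ΣR = 10.2 + 2.13 + 76.0 = 88.33 kΩ.
V = V_supply · R/ΣR = 3.49 × 0.8604 = 3.003 V.

V ≈ 3.00 V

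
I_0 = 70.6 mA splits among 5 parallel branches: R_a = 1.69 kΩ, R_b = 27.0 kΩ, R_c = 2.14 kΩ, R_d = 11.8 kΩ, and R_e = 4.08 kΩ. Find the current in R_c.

Total conductance ΣG = 1/1.69 + 1/27.0 + 1/2.14 + 1/11.8 + 1/4.08 = 1.426 (units of 1/kΩ).
By the current-divider rule, I = I_0 · G_k/ΣG = 70.6 × 0.3277 = 23.14 mA.

I ≈ 23.1 mA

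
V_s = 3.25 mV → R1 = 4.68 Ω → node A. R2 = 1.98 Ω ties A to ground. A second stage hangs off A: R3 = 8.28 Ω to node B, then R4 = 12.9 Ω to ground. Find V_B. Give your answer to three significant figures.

V_B ≈ 0.552 mV

The second stage (R3 + R4 = 21.18 Ω) loads node A in parallel with R2.
R2 ‖ (R3+R4) = 1.811 Ω.
So V_A = 3.25 × 0.2790 = 0.9067 mV.
Then the unloaded second divider: V_B = V_A × R4/(R3+R4) = 0.9067 × 0.6091 = 0.5522 mV.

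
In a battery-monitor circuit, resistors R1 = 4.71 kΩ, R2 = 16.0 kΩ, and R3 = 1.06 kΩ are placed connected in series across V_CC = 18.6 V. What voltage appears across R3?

V ≈ 0.906 V

ΣR = 4.71 + 16.0 + 1.06 = 21.77 kΩ.
V = V_CC · R/ΣR = 18.6 × 0.04869 = 0.9056 V.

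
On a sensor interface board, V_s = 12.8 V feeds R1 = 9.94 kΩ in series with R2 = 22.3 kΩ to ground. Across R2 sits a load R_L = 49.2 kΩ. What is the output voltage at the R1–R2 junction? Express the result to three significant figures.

V_out ≈ 7.77 V

The load sits in parallel with R2, giving an effective lower resistance R2' = R2·R_L/(R2+R_L) = 15.34 kΩ.
Now apply the divider: V_out = 12.8 × 0.6069 = 7.768 V.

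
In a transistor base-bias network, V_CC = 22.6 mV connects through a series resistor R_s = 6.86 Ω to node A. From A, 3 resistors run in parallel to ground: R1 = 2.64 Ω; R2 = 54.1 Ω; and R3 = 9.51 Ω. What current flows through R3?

Combine the parallel branches: R_p = (1/2.64 + 1/54.1 + 1/9.51)⁻¹ = 1.990 Ω.
V_A by voltage divider: V_A = 22.6 × 1.990/(6.86 + 1.990) = 5.082 mV.
Branch current I = V_A/R3 = 5.082/9.51 = 0.5344 mA.

I ≈ 0.534 mA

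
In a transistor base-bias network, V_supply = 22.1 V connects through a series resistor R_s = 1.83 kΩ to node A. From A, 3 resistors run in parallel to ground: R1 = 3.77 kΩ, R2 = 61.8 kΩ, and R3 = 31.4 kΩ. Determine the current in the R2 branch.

I ≈ 0.227 mA

Equivalent of the parallel group: R_p = 3.192 kΩ.
V_A by voltage divider: V_A = 22.1 × 3.192/(1.83 + 3.192) = 14.05 V.
I(R2) = V_A / R2 = 14.05/61.8 = 0.2273 mA.
(Equivalently: I_total = 4.401 mA, then current-divider fraction G_k/ΣG = 0.05165.)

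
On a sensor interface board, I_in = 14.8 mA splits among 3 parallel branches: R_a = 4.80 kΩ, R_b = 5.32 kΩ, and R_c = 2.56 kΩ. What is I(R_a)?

Total conductance ΣG = 1/4.80 + 1/5.32 + 1/2.56 = 0.7869 (units of 1/kΩ).
R_a takes the fraction G_k/ΣG = 0.2083/0.7869 = 0.2647, so I = 14.8 × 0.2647 = 3.918 mA.

I ≈ 3.92 mA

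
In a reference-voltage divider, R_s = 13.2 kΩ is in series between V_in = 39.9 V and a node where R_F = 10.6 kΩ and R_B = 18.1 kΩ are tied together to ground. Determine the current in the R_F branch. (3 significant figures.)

Combine the parallel branches: R_p = (1/10.6 + 1/18.1)⁻¹ = 6.685 kΩ.
V_A = 39.9 × 6.685/19.89 = 13.41 V.
Branch current I = V_A/R_F = 13.41/10.6 = 1.265 mA.

I ≈ 1.27 mA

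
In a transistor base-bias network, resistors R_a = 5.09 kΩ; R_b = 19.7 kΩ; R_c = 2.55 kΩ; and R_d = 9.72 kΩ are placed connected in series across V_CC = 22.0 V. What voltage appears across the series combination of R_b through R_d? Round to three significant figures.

V ≈ 19.0 V

ΣR = 5.09 + 19.7 + 2.55 + 9.72 = 37.06 kΩ.
R_{R_b..R_d} = 19.7 + 2.55 + 9.72 = 31.97 kΩ.
V = V_CC · R/ΣR = 22.0 × 0.8627 = 18.98 V.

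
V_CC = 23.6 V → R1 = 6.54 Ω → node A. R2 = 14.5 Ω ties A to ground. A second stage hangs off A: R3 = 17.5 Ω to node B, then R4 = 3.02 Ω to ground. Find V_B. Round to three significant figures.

V_B ≈ 1.96 V

The second stage (R3 + R4 = 20.52 Ω) loads node A in parallel with R2.
Effective lower resistance at A: R2 ‖ 20.52 = 8.496 Ω.
V_A = 23.6 × 8.496/(6.54 + 8.496) = 13.34 V.
Then the unloaded second divider: V_B = V_A × R4/(R3+R4) = 13.34 × 0.1472 = 1.963 V.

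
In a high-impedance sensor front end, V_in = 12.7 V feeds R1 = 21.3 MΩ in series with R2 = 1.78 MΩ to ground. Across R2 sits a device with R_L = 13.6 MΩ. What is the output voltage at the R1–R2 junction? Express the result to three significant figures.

V_out ≈ 0.874 V

R2 ‖ R_L = (1.78 × 13.6)/(1.78 + 13.6) = 1.574 MΩ.
Then V_out = V_in · R2'/(R1 + R2') = 12.7 × 1.574/22.87 = 0.8739 V.
(Unloaded it would be 0.979 V; the load pulls it down.)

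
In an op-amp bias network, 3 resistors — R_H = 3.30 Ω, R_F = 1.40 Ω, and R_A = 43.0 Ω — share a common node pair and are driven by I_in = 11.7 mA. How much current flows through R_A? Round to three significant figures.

I ≈ 0.261 mA

ΣG = 1/3.30 + 1/1.40 + 1/43.0 = 1.041.
R_A takes the fraction G_k/ΣG = 0.02326/1.041 = 0.02235, so I = 11.7 × 0.02235 = 0.2615 mA.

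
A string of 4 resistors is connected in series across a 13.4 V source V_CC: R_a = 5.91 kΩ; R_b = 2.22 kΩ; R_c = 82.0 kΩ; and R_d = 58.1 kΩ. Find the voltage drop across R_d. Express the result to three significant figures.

Series total: ΣR = 5.91 + 2.22 + 82.0 + 58.1 = 148.2 kΩ.
V = V_CC · R/ΣR = 13.4 × 0.3920 = 5.252 V.

V ≈ 5.25 V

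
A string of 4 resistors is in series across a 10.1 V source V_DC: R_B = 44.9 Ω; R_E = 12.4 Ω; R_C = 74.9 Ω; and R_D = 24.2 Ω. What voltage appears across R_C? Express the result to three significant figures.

V ≈ 4.84 V

Series total: ΣR = 44.9 + 12.4 + 74.9 + 24.2 = 156.4 Ω.
V = V_DC · R/ΣR = 10.1 × 0.4789 = 4.837 V.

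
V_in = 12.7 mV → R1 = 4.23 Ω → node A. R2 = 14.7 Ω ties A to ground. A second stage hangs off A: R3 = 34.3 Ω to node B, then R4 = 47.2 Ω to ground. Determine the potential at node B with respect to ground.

V_B ≈ 5.49 mV

Node A sees R2 in parallel with the series input of stage 2, R3 + R4 = 81.50 Ω.
Effective lower resistance at A: R2 ‖ 81.50 = 12.45 Ω.
V_A = 12.7 × 12.45/(4.23 + 12.45) = 9.480 mV.
Stage 2 is unloaded, so V_B = V_A · R4/(R3+R4) = 9.480 × 47.2/81.50 = 5.490 mV.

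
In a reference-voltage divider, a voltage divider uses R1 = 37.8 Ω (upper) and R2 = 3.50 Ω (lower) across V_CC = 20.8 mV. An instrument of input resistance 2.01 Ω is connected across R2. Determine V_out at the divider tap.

First combine the lower leg with the load: R2 ‖ R_L = 1.277 Ω.
Now apply the divider: V_out = 20.8 × 0.03267 = 0.6796 mV.

V_out ≈ 0.680 mV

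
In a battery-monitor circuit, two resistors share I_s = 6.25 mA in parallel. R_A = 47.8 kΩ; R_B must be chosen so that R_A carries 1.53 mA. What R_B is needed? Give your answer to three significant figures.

In a two-way split, I_A/I_s = R_B/(R_A + R_B).
With f = 0.2448, R_B = R_A · f/(1−f) = 47.8 × 0.3242 = 15.49 kΩ.

R_B ≈ 15.5 kΩ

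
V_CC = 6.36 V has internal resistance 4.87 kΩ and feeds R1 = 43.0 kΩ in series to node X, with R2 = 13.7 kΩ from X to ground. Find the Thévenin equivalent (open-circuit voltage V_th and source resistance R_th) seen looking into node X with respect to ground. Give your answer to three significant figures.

R1' = 4.87 + 43.0 = 47.87 kΩ (source resistance + R1).
Open-circuit (no load on X): V_th = V_CC · R2/(R1' + R2) = 6.36 × 13.7/(47.87 + 13.7) = 1.415 V.
With V_CC suppressed (replaced by a short), R_th = R1' ‖ R2 = (47.87 × 13.7)/(47.87 + 13.7) = 10.65 kΩ.

V_th ≈ 1.42 V, R_th ≈ 10.7 kΩ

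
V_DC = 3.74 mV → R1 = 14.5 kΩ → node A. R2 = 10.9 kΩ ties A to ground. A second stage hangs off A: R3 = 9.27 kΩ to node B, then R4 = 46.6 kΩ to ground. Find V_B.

V_B ≈ 1.20 mV

Looking into the second stage from A: R3 + R4 = 55.87 kΩ appears in parallel with R2.
R2 ‖ (R3+R4) = 9.121 kΩ.
So V_A = 3.74 × 0.3861 = 1.444 mV.
Stage 2 is unloaded, so V_B = V_A · R4/(R3+R4) = 1.444 × 46.6/55.87 = 1.205 mV.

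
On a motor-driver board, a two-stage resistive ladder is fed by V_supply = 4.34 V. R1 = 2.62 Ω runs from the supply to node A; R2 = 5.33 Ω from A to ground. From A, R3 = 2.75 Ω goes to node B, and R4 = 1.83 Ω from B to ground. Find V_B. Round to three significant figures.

V_B ≈ 0.840 V

The second stage (R3 + R4 = 4.580 Ω) loads node A in parallel with R2.
Effective lower resistance at A: R2 ‖ 4.580 = 2.463 Ω.
First divider: V_A = V_supply · 2.463/(2.62 + 2.463) = 2.103 V.
Stage 2 is unloaded, so V_B = V_A · R4/(R3+R4) = 2.103 × 1.83/4.580 = 0.8403 V.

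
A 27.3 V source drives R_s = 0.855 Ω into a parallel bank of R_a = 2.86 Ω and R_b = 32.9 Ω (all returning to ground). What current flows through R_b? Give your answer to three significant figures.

Combine the parallel branches: R_p = (1/2.86 + 1/32.9)⁻¹ = 2.631 Ω.
V_A = 27.3 × 2.631/3.486 = 20.60 V.
I(R_b) = V_A / R_b = 20.60/32.9 = 0.6263 A.

I ≈ 0.626 A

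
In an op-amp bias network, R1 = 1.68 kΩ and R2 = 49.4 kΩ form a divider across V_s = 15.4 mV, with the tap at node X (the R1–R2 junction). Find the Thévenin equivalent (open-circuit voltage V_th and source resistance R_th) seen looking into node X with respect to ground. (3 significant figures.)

V_th ≈ 14.9 mV, R_th ≈ 1.62 kΩ

With X open, the divider is unloaded: V_th = 15.4 × 49.4/51.08 = 14.89 mV.
Looking into X with the source shorted: R_th = R1·R2/(R1+R2) = 1.680 × 49.4/51.08 = 1.625 kΩ.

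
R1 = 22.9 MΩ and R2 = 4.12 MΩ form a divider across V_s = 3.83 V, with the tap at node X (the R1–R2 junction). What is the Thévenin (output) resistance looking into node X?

With V_s suppressed (replaced by a short), R_th = R1 ‖ R2 = (22.90 × 4.12)/(22.90 + 4.12) = 3.492 MΩ.

R_th ≈ 3.49 MΩ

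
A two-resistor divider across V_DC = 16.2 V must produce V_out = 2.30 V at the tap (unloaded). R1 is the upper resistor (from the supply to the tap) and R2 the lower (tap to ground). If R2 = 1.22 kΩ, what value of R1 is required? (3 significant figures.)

V_out/V_DC = R2/(R1+R2) = 0.1420.
R1 = R2·(1/k − 1) = 1.22 × 6.043 = 7.373 kΩ.

R1 ≈ 7.37 kΩ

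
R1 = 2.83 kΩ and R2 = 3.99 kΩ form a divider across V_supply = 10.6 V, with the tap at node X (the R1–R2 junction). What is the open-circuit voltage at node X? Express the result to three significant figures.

V_th ≈ 6.20 V

Open-circuit (no load on X): V_th = V_supply · R2/(R1 + R2) = 10.6 × 3.99/(2.830 + 3.99) = 6.201 V.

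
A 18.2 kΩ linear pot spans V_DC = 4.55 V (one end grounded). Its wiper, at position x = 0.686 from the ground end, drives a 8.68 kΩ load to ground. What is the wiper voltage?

V_out ≈ 2.15 V

Lower segment x·R_p = 12.49 kΩ; upper segment (1−x)·R_p = 5.715 kΩ.
Lower segment in parallel with the load: 12.49 ‖ 8.68 = 5.120 kΩ.
Loaded-divider output: V_out = 4.55 × 0.4726 = 2.150 V.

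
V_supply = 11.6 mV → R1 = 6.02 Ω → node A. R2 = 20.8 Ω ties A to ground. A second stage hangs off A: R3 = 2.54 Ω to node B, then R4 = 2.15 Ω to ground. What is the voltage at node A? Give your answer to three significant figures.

V_A ≈ 4.51 mV

Node A sees R2 in parallel with the series input of stage 2, R3 + R4 = 4.690 Ω.
Effective lower resistance at A: R2 ‖ 4.690 = 3.827 Ω.
First divider: V_A = V_supply · 3.827/(6.02 + 3.827) = 4.508 mV.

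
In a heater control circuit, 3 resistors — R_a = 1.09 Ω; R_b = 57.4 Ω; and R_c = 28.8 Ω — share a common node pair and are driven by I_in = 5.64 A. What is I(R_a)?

Conductances: ΣG = 1/1.09 + 1/57.4 + 1/28.8 = 0.9696 (1/Ω).
Current divider: I(R_a) = I_in · G_k/ΣG = 5.64 × (0.9174/0.9696) = 5.64 × 0.9462 = 5.337 A.

I ≈ 5.34 A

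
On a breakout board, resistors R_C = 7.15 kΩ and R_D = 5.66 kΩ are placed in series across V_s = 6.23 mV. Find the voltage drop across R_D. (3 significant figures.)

ΣR = 7.15 + 5.66 = 12.81 kΩ.
By the voltage-divider rule, V = 6.23 × 5.660/12.81 = 2.753 mV.

V ≈ 2.75 mV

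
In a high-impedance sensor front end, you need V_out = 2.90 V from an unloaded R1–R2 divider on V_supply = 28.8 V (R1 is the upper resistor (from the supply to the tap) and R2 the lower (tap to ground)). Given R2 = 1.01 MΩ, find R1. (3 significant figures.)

R1 ≈ 9.02 MΩ

The divider ratio is R2/(R1+R2) = 2.90/28.8 = 0.1007.
So R1 = R2 · (V_supply/V_out − 1) = 1.01 × (28.8/2.90 − 1) = 1.01 × 8.931 = 9.020 MΩ.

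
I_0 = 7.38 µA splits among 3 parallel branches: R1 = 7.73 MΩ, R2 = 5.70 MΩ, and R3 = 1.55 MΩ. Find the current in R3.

ΣG = 1/7.73 + 1/5.70 + 1/1.55 = 0.9500.
By the current-divider rule, I = I_0 · G_k/ΣG = 7.38 × 0.6791 = 5.012 µA.

I ≈ 5.01 µA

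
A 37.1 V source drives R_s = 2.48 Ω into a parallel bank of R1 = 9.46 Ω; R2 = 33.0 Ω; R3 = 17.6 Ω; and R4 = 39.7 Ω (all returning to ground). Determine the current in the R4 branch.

I ≈ 0.607 A

Equivalent of the parallel group: R_p = 4.587 Ω.
Node voltage V_A = V_DC · R_p/(R_s + R_p) = 37.1 × 0.6491 = 24.08 V.
I(R4) = V_A / R4 = 24.08/39.7 = 0.6066 A.
(Equivalently: I_total = 5.250 A, then current-divider fraction G_k/ΣG = 0.1155.)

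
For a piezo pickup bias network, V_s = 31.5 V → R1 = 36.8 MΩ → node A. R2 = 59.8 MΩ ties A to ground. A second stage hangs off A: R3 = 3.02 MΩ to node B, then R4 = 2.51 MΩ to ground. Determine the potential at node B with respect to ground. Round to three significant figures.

V_B ≈ 1.73 V

Node A sees R2 in parallel with the series input of stage 2, R3 + R4 = 5.530 MΩ.
R2 ‖ (R3+R4) = 5.062 MΩ.
So V_A = 31.5 × 0.1209 = 3.809 V.
Stage 2 is unloaded, so V_B = V_A · R4/(R3+R4) = 3.809 × 2.51/5.530 = 1.729 V.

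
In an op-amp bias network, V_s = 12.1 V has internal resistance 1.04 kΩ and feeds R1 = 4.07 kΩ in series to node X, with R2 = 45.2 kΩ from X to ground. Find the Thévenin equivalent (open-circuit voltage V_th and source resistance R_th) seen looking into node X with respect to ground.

R1' = 1.04 + 4.07 = 5.110 kΩ (source resistance + R1).
V_th is the unloaded tap voltage: V_s · R2/(R1'+R2) = 12.1 × 0.8984 = 10.87 V.
Looking into X with the source shorted: R_th = R1'·R2/(R1'+R2) = 5.110 × 45.2/50.31 = 4.591 kΩ.

V_th ≈ 10.9 V, R_th ≈ 4.59 kΩ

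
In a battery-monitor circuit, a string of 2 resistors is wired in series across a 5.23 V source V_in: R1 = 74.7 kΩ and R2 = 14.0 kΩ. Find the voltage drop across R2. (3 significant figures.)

Series total: ΣR = 74.7 + 14.0 = 88.70 kΩ.
By the voltage-divider rule, V = 5.23 × 14.00/88.70 = 0.8255 V.

V ≈ 0.825 V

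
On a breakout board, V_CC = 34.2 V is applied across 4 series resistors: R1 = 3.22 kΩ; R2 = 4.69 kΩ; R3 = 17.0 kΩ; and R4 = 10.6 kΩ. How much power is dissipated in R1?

The common current is I = 34.2/35.51 = 0.9631 mA.
P(R1) = I²·R1 = (0.9631)² × 3.22 = 2.987 mW.

P ≈ 2.99 mW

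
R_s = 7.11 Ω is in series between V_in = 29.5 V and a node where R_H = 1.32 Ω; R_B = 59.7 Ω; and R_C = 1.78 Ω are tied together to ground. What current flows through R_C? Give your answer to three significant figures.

Combine the parallel branches: R_p = (1/1.32 + 1/59.7 + 1/1.78)⁻¹ = 0.7484 Ω.
V_A = 29.5 × 0.7484/7.858 = 2.810 V.
I(R_C) = V_A / R_C = 2.810/1.78 = 1.578 A.

I ≈ 1.58 A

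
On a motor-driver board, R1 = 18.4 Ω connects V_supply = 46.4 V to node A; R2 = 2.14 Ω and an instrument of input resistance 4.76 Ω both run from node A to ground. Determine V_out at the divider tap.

First combine the lower leg with the load: R2 ‖ R_L = 1.476 Ω.
Now apply the divider: V_out = 46.4 × 0.07427 = 3.446 V.
(Unloaded it would be 4.83 V; the load pulls it down.)

V_out ≈ 3.45 V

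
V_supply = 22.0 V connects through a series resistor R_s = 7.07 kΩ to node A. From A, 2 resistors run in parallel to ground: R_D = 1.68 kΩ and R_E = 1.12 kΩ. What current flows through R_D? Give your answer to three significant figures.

I ≈ 1.14 mA

Parallel bank: R_p = 1/(1/1.68 + 1/1.12) = 0.6720 kΩ.
Node voltage V_A = V_supply · R_p/(R_s + R_p) = 22.0 × 0.08680 = 1.910 V.
Branch current I = V_A/R_D = 1.910/1.68 = 1.137 mA.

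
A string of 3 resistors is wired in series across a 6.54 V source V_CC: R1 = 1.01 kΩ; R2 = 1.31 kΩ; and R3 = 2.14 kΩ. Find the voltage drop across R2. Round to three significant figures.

V ≈ 1.92 V

ΣR = 1.01 + 1.31 + 2.14 = 4.460 kΩ.
By the voltage-divider rule, V = 6.54 × 1.310/4.460 = 1.921 V.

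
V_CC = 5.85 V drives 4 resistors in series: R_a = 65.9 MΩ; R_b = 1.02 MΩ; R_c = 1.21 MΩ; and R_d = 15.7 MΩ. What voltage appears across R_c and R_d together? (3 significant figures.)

ΣR = 65.9 + 1.02 + 1.21 + 15.7 = 83.83 MΩ.
R_{R_c..R_d} = 1.21 + 15.7 = 16.91 MΩ.
V = V_CC · R/ΣR = 5.85 × 0.2017 = 1.180 V.

V ≈ 1.18 V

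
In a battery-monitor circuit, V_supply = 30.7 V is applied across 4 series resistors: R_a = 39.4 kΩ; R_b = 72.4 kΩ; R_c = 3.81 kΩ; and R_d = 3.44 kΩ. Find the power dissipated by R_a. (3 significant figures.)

P ≈ 2.62 mW

ΣR = 119.1 kΩ → I = 30.7/119.1 = 0.2579 mA.
P(R_a) = I²·R_a = (0.2579)² × 39.4 = 2.620 mW.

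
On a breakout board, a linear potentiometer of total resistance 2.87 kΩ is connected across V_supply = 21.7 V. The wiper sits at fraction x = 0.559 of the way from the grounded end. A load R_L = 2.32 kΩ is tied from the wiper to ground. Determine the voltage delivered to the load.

V_out ≈ 9.30 V

The pot divides into 1.266 kΩ above the wiper and 1.604 kΩ below.
(x·R_p) ‖ R_L = 0.9485 kΩ.
Then V_out = V_supply · 0.9485/(1.266 + 0.9485) = 9.296 V.
(Unloaded: V_out = x·V_supply = 12.1 V.)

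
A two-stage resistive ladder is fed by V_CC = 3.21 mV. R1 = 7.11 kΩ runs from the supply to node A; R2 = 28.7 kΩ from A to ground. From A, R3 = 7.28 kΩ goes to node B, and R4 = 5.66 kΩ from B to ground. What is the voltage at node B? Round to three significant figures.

The second stage (R3 + R4 = 12.94 kΩ) loads node A in parallel with R2.
Effective lower resistance at A: R2 ‖ 12.94 = 8.919 kΩ.
So V_A = 3.21 × 0.5564 = 1.786 mV.
V_B = V_A × 0.4374 = 0.7813 mV.

V_B ≈ 0.781 mV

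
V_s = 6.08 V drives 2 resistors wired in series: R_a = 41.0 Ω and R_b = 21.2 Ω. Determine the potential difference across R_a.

Total series resistance ΣR = 41.0 + 21.2 = 62.20 Ω.
By the voltage-divider rule, V = 6.08 × 41.00/62.20 = 4.008 V.

V ≈ 4.01 V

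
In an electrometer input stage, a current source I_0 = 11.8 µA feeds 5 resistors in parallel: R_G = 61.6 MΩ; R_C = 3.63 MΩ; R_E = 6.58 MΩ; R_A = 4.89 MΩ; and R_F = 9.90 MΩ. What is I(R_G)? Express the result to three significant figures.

Total conductance ΣG = 1/61.6 + 1/3.63 + 1/6.58 + 1/4.89 + 1/9.90 = 0.7492 (units of 1/MΩ).
Current divider: I(R_G) = I_0 · G_k/ΣG = 11.8 × (0.01623/0.7492) = 11.8 × 0.02167 = 0.2557 µA.

I ≈ 0.256 µA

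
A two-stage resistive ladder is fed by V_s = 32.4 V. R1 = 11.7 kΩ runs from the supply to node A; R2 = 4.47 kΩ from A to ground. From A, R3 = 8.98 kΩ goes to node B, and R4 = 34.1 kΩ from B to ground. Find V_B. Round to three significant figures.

V_B ≈ 6.59 V

Looking into the second stage from A: R3 + R4 = 43.08 kΩ appears in parallel with R2.
Effective lower resistance at A: R2 ‖ 43.08 = 4.050 kΩ.
So V_A = 32.4 × 0.2571 = 8.331 V.
Then the unloaded second divider: V_B = V_A × R4/(R3+R4) = 8.331 × 0.7916 = 6.594 V.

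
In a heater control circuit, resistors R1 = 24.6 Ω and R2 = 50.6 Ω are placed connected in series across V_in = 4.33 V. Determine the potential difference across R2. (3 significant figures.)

ΣR = 24.6 + 50.6 = 75.20 Ω.
Voltage divider: V = V_in · (50.60 / 75.20) = 4.33 × 0.6729 = 2.914 V.

V ≈ 2.91 V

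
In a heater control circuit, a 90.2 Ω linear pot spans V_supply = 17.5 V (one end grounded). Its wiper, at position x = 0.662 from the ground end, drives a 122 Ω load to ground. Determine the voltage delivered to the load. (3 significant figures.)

V_out ≈ 9.94 V

Lower segment x·R_p = 59.71 Ω; upper segment (1−x)·R_p = 30.49 Ω.
(x·R_p) ‖ R_L = 40.09 Ω.
Then V_out = V_supply · 40.09/(30.49 + 40.09) = 9.941 V.
(Unloaded: V_out = x·V_supply = 11.6 V.)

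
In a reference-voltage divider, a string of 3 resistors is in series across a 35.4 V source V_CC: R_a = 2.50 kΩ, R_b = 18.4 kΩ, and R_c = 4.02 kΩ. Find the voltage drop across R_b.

V ≈ 26.1 V

Total series resistance ΣR = 2.50 + 18.4 + 4.02 = 24.92 kΩ.
V = V_CC · R/ΣR = 35.4 × 0.7384 = 26.14 V.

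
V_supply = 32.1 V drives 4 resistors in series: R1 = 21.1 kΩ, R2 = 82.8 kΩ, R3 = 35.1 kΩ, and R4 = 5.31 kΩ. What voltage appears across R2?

V ≈ 18.4 V

Series total: ΣR = 21.1 + 82.8 + 35.1 + 5.31 = 144.3 kΩ.
V = V_supply · R/ΣR = 32.1 × 0.5738 = 18.42 V.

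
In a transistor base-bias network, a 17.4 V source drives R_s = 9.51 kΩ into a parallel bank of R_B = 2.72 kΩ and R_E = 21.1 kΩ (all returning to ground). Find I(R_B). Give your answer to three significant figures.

Equivalent of the parallel group: R_p = 2.409 kΩ.
Node voltage V_A = V_supply · R_p/(R_s + R_p) = 17.4 × 0.2021 = 3.517 V.
Branch current I = V_A/R_B = 3.517/2.72 = 1.293 mA.
(Equivalently: I_total = 1.460 mA, then current-divider fraction G_k/ΣG = 0.8858.)

I ≈ 1.29 mA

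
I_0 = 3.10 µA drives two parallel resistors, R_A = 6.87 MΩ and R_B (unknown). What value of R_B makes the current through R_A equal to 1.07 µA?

Two-branch current divider: I_A = I_0 · R_B/(R_A + R_B).
1.07/3.10 = R_B/(R_A + R_B) → R_B = R_A · (0.3452)/(1 − 0.3452) = 6.87 × 0.5271 = 3.621 MΩ.

R_B ≈ 3.62 MΩ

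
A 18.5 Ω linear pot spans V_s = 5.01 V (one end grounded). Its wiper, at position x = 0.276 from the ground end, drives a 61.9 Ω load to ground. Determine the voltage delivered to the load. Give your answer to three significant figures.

The pot divides into 13.39 Ω above the wiper and 5.106 Ω below.
R_L loads the lower segment: effective lower R = 4.717 Ω.
Then V_out = V_s · 4.717/(13.39 + 4.717) = 1.305 V.

V_out ≈ 1.30 V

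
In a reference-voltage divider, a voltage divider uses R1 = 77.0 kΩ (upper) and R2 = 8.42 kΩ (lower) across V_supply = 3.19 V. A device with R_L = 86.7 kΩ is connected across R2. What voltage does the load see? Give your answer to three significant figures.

V_out ≈ 0.289 V

First combine the lower leg with the load: R2 ‖ R_L = 7.675 kΩ.
Voltage divider with the loaded lower leg: V_out = 3.19 × 7.675/(77.0 + 7.675) = 3.19 × 0.09064 = 0.2891 V.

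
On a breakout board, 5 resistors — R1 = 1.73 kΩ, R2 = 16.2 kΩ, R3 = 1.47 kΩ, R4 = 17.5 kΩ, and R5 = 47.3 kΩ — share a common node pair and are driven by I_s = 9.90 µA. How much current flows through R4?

I ≈ 0.405 µA

Total conductance ΣG = 1/1.73 + 1/16.2 + 1/1.47 + 1/17.5 + 1/47.3 = 1.398 (units of 1/kΩ).
By the current-divider rule, I = I_s · G_k/ΣG = 9.90 × 0.04087 = 0.4046 µA.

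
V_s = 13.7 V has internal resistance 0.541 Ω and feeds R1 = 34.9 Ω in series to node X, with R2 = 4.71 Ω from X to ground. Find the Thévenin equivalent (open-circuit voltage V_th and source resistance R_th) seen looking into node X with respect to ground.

V_th ≈ 1.61 V, R_th ≈ 4.16 Ω

R1' = 0.541 + 34.9 = 35.44 Ω (source resistance + R1).
Open-circuit (no load on X): V_th = V_s · R2/(R1' + R2) = 13.7 × 4.71/(35.44 + 4.71) = 1.607 V.
With V_s suppressed (replaced by a short), R_th = R1' ‖ R2 = (35.44 × 4.71)/(35.44 + 4.71) = 4.157 Ω.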